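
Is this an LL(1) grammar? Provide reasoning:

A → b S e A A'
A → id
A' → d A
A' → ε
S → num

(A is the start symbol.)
No. Predict set conflict for A': { 'd' }

A grammar is LL(1) if for each non-terminal N with multiple productions, the predict sets of those productions are pairwise disjoint, where PREDICT(N → α) = (FIRST(α) \ {ε}) ∪ (FOLLOW(N) if α ⇒* ε).

Relevant sets:
  FOLLOW(A') = { $, 'd' }

For A:
  PREDICT(A → b S e A A') = { 'b' }
  PREDICT(A → id) = { 'id' }
For A':
  PREDICT(A' → d A) = { 'd' }
  PREDICT(A' → ε) = { $, 'd' }
S has a single production, so nothing to check there.

Conflict found: Predict set conflict for A': { 'd' }
The grammar is NOT LL(1).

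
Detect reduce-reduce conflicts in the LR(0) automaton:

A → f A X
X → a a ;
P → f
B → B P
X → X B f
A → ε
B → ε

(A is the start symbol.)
Yes — I4: [A → f A X .] vs [B → .]; I10: [P → f .] vs [X → X B f .]

A reduce-reduce conflict occurs when an LR(0) state has two complete items [A → α .] and [B → β .] — both call for a reduction, and with no lookahead the parser cannot choose between them.

Augment with A' → A and build the canonical LR(0) collection (I0 = CLOSURE({[A' → . A]}), then GOTO on every symbol after a dot until no new states appear). It has 11 states:
  I0: { [A → . f A X], [A → .], [A' → . A] }  — shift, reduce
  I1: { [A' → A .] }  — accept
  I2: { [A → . f A X], [A → .], [A → f . A X] }  — shift, reduce
  I3: { [A → f A . X], [X → . X B f], [X → . a a ;] }  — shift
  I4: { [A → f A X .], [B → . B P], [B → .], [X → X . B f] }  — 2 reduces
  I5: { [X → a . a ;] }  — shift
  I6: { [X → a a . ;] }  — shift
  I7: { [X → a a ; .] }  — reduce
  I8: { [B → B . P], [P → . f], [X → X B . f] }  — shift
  I9: { [B → B P .] }  — reduce
  I10: { [P → f .], [X → X B f .] }  — 2 reduces

I4 contains complete items [A → f A X .], [B → .] — reduce-reduce conflict.
I10 contains complete items [P → f .], [X → X B f .] — reduce-reduce conflict.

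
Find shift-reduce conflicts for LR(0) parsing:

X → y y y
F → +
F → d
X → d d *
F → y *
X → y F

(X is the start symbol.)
A shift-reduce conflict occurs when an LR(0) state has both:
  - a complete (reduce) item [A → α .] (dot at the end), and
  - a shift item [B → β . c γ] (dot before a terminal).

Augment with X' → X and build the canonical LR(0) collection (I0 = CLOSURE({[X' → . X]}), then GOTO on every symbol after a dot until no new states appear). It has 12 states:
  I0: { [X → . d d *], [X → . y F], [X → . y y y], [X' → . X] }  — shift
  I1: { [X' → X .] }  — accept
  I2: { [X → d . d *] }  — shift
  I3: { [F → . +], [F → . d], [F → . y *], [X → y . F], [X → y . y y] }  — shift
  I4: { [F → + .] }  — reduce
  I5: { [X → y F .] }  — reduce
  I6: { [F → d .] }  — reduce
  I7: { [F → y . *], [X → y y . y] }  — shift
  I8: { [F → y * .] }  — reduce
  I9: { [X → y y y .] }  — reduce
  I10: { [X → d d . *] }  — shift
  I11: { [X → d d * .] }  — reduce

No state contains both a complete item and a shift item.

Answer: No shift-reduce conflicts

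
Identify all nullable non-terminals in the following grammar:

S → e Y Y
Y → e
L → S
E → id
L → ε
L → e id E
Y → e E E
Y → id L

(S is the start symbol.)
A non-terminal is nullable if it can derive ε (the empty string): either it has an ε-production, or it has a production whose right-hand side consists entirely of nullable non-terminals.

ε-productions: L → ε
So L is immediately nullable.
No further non-terminal can be added: every production for the remaining non-terminals contains a terminal or a non-nullable non-terminal.
Nullable = { 'L' }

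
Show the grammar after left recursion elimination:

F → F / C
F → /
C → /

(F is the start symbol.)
F → / F'
F' → / C F'
F' → ε
C → /

F is directly left-recursive. The standard transformation for
  A → A α₁ | ... | A α_m | β₁ | ... | β_n
is
  A  → β₁ A' | ... | β_n A'
  A' → α₁ A' | ... | α_m A' | ε

F → / becomes F → / F'
F → F / C becomes F' → / C F'
Add F' → ε

Productions for other non-terminals are unchanged:
  C → /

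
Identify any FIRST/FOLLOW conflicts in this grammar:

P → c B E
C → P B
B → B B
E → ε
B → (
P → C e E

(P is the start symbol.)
A FIRST/FOLLOW conflict occurs when a non-terminal N has a nullable alternative N → β (β ⇒* ε) and another alternative N → α with FIRST(α) ∩ FOLLOW(N) ≠ ∅: on such a lookahead the parser cannot decide between expanding α and letting N vanish via β.

Nullable non-terminals: E.
E has a nullable alternative but only one production, so nothing to check.

B, C, P have no nullable alternative, so no FIRST/FOLLOW check is needed there.

No FIRST/FOLLOW conflicts found.

Answer: No FIRST/FOLLOW conflicts.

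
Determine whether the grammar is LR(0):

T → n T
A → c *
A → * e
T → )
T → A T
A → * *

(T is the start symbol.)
Yes, the grammar is LR(0)

A grammar is LR(0) if no state in the canonical LR(0) collection has:
  - both a shift item (dot before a terminal) and a complete item (shift-reduce conflict), or
  - two or more complete items (reduce-reduce conflict; the accept item [T' → T .] counts as a complete item here).

Augment with T' → T and build the canonical LR(0) collection (I0 = CLOSURE({[T' → . T]}), then GOTO on every symbol after a dot until no new states appear). It has 12 states:
  I0: { [A → . * *], [A → . * e], [A → . c *], [T → . )], [T → . A T], [T → . n T], [T' → . T] }  — shift
  I1: { [T → ) .] }  — reduce
  I2: { [A → * . *], [A → * . e] }  — shift
  I3: { [A → . * *], [A → . * e], [A → . c *], [T → . )], [T → . A T], [T → . n T], [T → A . T] }  — shift
  I4: { [T' → T .] }  — accept
  I5: { [A → c . *] }  — shift
  I6: { [A → . * *], [A → . * e], [A → . c *], [T → . )], [T → . A T], [T → . n T], [T → n . T] }  — shift
  I7: { [T → n T .] }  — reduce
  I8: { [A → c * .] }  — reduce
  I9: { [T → A T .] }  — reduce
  I10: { [A → * * .] }  — reduce
  I11: { [A → * e .] }  — reduce

Every state is either a pure shift/goto state or contains exactly one complete item and nothing to shift — no conflicts. The grammar is LR(0).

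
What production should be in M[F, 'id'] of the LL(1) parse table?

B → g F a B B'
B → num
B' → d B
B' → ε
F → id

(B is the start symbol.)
F → id

To find M[F, 'id'], we find productions for F where 'id' is in the predict set (PREDICT(N → α) = (FIRST(α) \ {ε}) ∪ (FOLLOW(N) if α ⇒* ε)).

F → id: PREDICT = { 'id' }
  'id' is in predict set, so this production goes in M[F, 'id']

M[F, 'id'] = F → id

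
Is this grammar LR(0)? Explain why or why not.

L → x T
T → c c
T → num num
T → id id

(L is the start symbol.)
Augment with L' → L and build the canonical LR(0) collection (I0 = CLOSURE({[L' → . L]}), then GOTO on every symbol after a dot until no new states appear). It has 10 states:
  I0: { [L → . x T], [L' → . L] }  — shift
  I1: { [L' → L .] }  — accept
  I2: { [L → x . T], [T → . c c], [T → . id id], [T → . num num] }  — shift
  I3: { [L → x T .] }  — reduce
  I4: { [T → c . c] }  — shift
  I5: { [T → id . id] }  — shift
  I6: { [T → num . num] }  — shift
  I7: { [T → num num .] }  — reduce
  I8: { [T → id id .] }  — reduce
  I9: { [T → c c .] }  — reduce

Every state is either a pure shift/goto state or contains exactly one complete item and nothing to shift — no conflicts. The grammar is LR(0).

Answer: Yes, the grammar is LR(0)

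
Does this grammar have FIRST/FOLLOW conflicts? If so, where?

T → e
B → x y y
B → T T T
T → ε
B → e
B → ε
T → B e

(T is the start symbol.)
A FIRST/FOLLOW conflict occurs when a non-terminal N has a nullable alternative N → β (β ⇒* ε) and another alternative N → α with FIRST(α) ∩ FOLLOW(N) ≠ ∅: on such a lookahead the parser cannot decide between expanding α and letting N vanish via β.

Nullable non-terminals: B, T.
FIRST sets used below: FIRST(T) = { 'e', 'x', ε }, FIRST(B) = { 'e', 'x', ε }

B: nullable alternative(s) B → T T T, B → ε; FOLLOW(B) = { 'e' }
  B → x y y: FIRST \ {ε} = { 'x' } — disjoint from FOLLOW(B)
  B → T T T: FIRST \ {ε} = { 'e', 'x' } — overlaps FOLLOW(B) on { 'e' }: CONFLICT
  B → e: FIRST \ {ε} = { 'e' } — overlaps FOLLOW(B) on { 'e' }: CONFLICT
  B → ε: FIRST \ {ε} = { } — disjoint from FOLLOW(B)

T: nullable alternative(s) T → ε; FOLLOW(T) = { $, 'e', 'x' }
  T → e: FIRST \ {ε} = { 'e' } — overlaps FOLLOW(T) on { 'e' }: CONFLICT
  T → ε: FIRST \ {ε} = { } — this is the only nullable alternative, skip
  T → B e: FIRST \ {ε} = { 'e', 'x' } — overlaps FOLLOW(T) on { 'e', 'x' }: CONFLICT

So the grammar has 4 FIRST/FOLLOW conflicts (marked CONFLICT above).

Answer: Yes. T → e with FOLLOW(T) on { 'e' }; T → B e with FOLLOW(T) on { 'e', 'x' }; B → T T T with FOLLOW(B) on { 'e' }; B → e with FOLLOW(B) on { 'e' }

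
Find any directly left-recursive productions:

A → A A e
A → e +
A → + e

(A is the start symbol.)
Yes, A is left-recursive

Direct left recursion occurs when N → N α for some non-terminal N (the right-hand side begins with the left-hand side itself).

A → A A e: LEFT RECURSIVE (starts with A)
A → e +: starts with e
A → + e: starts with '+'

The grammar has direct left recursion on: A.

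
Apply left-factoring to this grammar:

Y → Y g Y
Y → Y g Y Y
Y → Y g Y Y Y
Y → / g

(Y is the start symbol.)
Y → Y g Y Y'
Y' → ε
Y' → Y Y''
Y'' → ε
Y'' → Y
Y → / g

Left-factoring transforms A → αβ₁ | αβ₂ into A → αA' and A' → β₁ | β₂
(α is the longest common prefix among the alternatives). Repeat until
no nonterminal has two alternatives with a common prefix.

Round 1: Y has alternatives sharing prefix 'Y g Y'. Introduce Y': Y → Y g Y Y'
  Add: Y' → ε
  Add: Y' → Y
  Add: Y' → Y Y

Round 2: Y' has alternatives sharing prefix 'Y'. Introduce Y'': Y' → Y Y''
  Add: Y'' → ε
  Add: Y'' → Y

No remaining common prefixes — done.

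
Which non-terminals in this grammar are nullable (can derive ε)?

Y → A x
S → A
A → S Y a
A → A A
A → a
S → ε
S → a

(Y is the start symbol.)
{ 'S' }

ε-productions: S → ε
So S is immediately nullable.
No further non-terminal can be added: every production for the remaining non-terminals contains a terminal or a non-nullable non-terminal.
Nullable = { 'S' }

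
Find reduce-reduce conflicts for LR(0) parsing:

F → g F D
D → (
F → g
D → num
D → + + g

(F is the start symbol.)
No reduce-reduce conflicts

A reduce-reduce conflict occurs when an LR(0) state has two complete items [A → α .] and [B → β .] — both call for a reduction, and with no lookahead the parser cannot choose between them.

Augment with F' → F and build the canonical LR(0) collection (I0 = CLOSURE({[F' → . F]}), then GOTO on every symbol after a dot until no new states appear). It has 10 states:
  I0: { [F → . g F D], [F → . g], [F' → . F] }  — shift
  I1: { [F' → F .] }  — accept
  I2: { [F → . g F D], [F → . g], [F → g . F D], [F → g .] }  — shift, reduce
  I3: { [D → . (], [D → . + + g], [D → . num], [F → g F . D] }  — shift
  I4: { [D → ( .] }  — reduce
  I5: { [D → + . + g] }  — shift
  I6: { [F → g F D .] }  — reduce
  I7: { [D → num .] }  — reduce
  I8: { [D → + + . g] }  — shift
  I9: { [D → + + g .] }  — reduce

No state contains more than one complete item.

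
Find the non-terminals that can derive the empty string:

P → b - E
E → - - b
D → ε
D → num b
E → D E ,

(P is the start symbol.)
ε-productions: D → ε
So D is immediately nullable.
No further non-terminal can be added: every production for the remaining non-terminals contains a terminal or a non-nullable non-terminal.
Nullable = { 'D' }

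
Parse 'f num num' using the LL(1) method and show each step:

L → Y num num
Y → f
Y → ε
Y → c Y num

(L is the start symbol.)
LL(1) parsing maintains a stack (initially the start symbol over $) and the input. At each step: if the stack top is a terminal, match it against the current input token; if it is a non-terminal N, replace it with the RHS of M[N, lookahead] (the unique production whose predict set contains the lookahead).

Stack is shown with the top on the left.

Stack        Input        Action
--------------------------------
L $          f num num $  output L → Y num num
Y num num $  f num num $  output Y → f
f num num $  f num num $  match 'f'
num num $    num num $    match 'num'
num $        num $        match 'num'
$            $            accept

The string is accepted.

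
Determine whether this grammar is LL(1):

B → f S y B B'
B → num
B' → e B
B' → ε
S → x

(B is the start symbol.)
No. Predict set conflict for B': { 'e' }

Relevant sets:
  FOLLOW(B') = { $, 'e' }

For B:
  PREDICT(B → f S y B B') = { 'f' }
  PREDICT(B → num) = { 'num' }
For B':
  PREDICT(B' → e B) = { 'e' }
  PREDICT(B' → ε) = { $, 'e' }
S has a single production, so nothing to check there.

Conflict found: Predict set conflict for B': { 'e' }
The grammar is NOT LL(1).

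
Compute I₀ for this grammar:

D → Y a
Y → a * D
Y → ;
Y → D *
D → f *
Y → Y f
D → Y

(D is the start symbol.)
{ [D → . Y a], [D → . Y], [D → . f *], [D' → . D], [Y → . ;], [Y → . D *], [Y → . Y f], [Y → . a * D] }

First, augment the grammar with D' → D
I₀ = CLOSURE({ [D' → . D] }):
  [D' → . D] has the dot before D: add [D → . Y a], [D → . f *], [D → . Y]
  [D → . Y a] has the dot before Y: add [Y → . a * D], [Y → . ;], [Y → . D *], [Y → . Y f]
No further items can be added.

I₀ = { [D → . Y a], [D → . Y], [D → . f *], [D' → . D], [Y → . ;], [Y → . D *], [Y → . Y f], [Y → . a * D] }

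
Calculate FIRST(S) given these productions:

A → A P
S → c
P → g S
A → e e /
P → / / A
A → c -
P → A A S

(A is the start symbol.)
{ 'c' }

From S → c:
  - c is a terminal: add 'c' and stop

Collecting: FIRST(S) = { 'c' }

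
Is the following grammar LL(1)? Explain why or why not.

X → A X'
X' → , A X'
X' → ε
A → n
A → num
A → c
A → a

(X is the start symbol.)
A grammar is LL(1) if for each non-terminal N with multiple productions, the predict sets of those productions are pairwise disjoint, where PREDICT(N → α) = (FIRST(α) \ {ε}) ∪ (FOLLOW(N) if α ⇒* ε).

Relevant sets:
  FOLLOW(X') = { $ }

For X':
  PREDICT(X' → ',' A X') = { ',' }
  PREDICT(X' → ε) = { $ }
For A:
  PREDICT(A → n) = { 'n' }
  PREDICT(A → num) = { 'num' }
  PREDICT(A → c) = { 'c' }
  PREDICT(A → a) = { 'a' }
X has a single production, so nothing to check there.

All predict sets are disjoint. The grammar IS LL(1).

Answer: Yes, the grammar is LL(1).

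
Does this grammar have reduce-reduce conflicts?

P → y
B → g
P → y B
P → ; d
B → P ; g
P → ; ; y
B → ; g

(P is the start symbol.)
No reduce-reduce conflicts

Augment with P' → P and build the canonical LR(0) collection (I0 = CLOSURE({[P' → . P]}), then GOTO on every symbol after a dot until no new states appear). It has 14 states:
  I0: { [P → . ; ; y], [P → . ; d], [P → . y B], [P → . y], [P' → . P] }  — shift
  I1: { [P → ; . ; y], [P → ; . d] }  — shift
  I2: { [P' → P .] }  — accept
  I3: { [B → . ; g], [B → . P ; g], [B → . g], [P → . ; ; y], [P → . ; d], [P → . y B], [P → . y], [P → y . B], [P → y .] }  — shift, reduce
  I4: { [B → ; . g], [P → ; . ; y], [P → ; . d] }  — shift
  I5: { [P → y B .] }  — reduce
  I6: { [B → P . ; g] }  — shift
  I7: { [B → g .] }  — reduce
  I8: { [B → P ; . g] }  — shift
  I9: { [B → P ; g .] }  — reduce
  I10: { [P → ; ; . y] }  — shift
  I11: { [P → ; d .] }  — reduce
  I12: { [B → ; g .] }  — reduce
  I13: { [P → ; ; y .] }  — reduce

No state contains more than one complete item.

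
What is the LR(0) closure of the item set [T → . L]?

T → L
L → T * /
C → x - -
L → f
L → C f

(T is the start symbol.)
To compute CLOSURE, for each item [A → α.Bβ] where B is a non-terminal, add [B → .γ] for all productions B → γ; repeat for the newly added items until nothing changes.

Start with: [T → . L]
  [T → . L] has the dot before L: add [L → . T * /], [L → . f], [L → . C f]
  [L → . T * /] has the dot before T: all T-items already present
  [L → . C f] has the dot before C: add [C → . x - -]
No further items can be added.

CLOSURE = { [C → . x - -], [L → . C f], [L → . T * /], [L → . f], [T → . L] }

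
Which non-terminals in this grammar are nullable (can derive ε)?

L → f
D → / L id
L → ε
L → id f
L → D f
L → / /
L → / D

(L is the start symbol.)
ε-productions: L → ε
So L is immediately nullable.
No further non-terminal can be added: every production for the remaining non-terminals contains a terminal or a non-nullable non-terminal.
Nullable = { 'L' }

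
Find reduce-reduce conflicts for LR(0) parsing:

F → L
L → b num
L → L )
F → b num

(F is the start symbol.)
Yes — I4: [F → b num .] vs [L → b num .]

A reduce-reduce conflict occurs when an LR(0) state has two complete items [A → α .] and [B → β .] — both call for a reduction, and with no lookahead the parser cannot choose between them.

Augment with F' → F and build the canonical LR(0) collection (I0 = CLOSURE({[F' → . F]}), then GOTO on every symbol after a dot until no new states appear). It has 6 states:
  I0: { [F → . L], [F → . b num], [F' → . F], [L → . L )], [L → . b num] }  — shift
  I1: { [F' → F .] }  — accept
  I2: { [F → L .], [L → L . )] }  — shift, reduce
  I3: { [F → b . num], [L → b . num] }  — shift
  I4: { [F → b num .], [L → b num .] }  — 2 reduces
  I5: { [L → L ) .] }  — reduce

I4 contains complete items [F → b num .], [L → b num .] — reduce-reduce conflict.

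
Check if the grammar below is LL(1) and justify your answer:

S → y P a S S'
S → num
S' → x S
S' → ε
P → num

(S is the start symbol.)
A grammar is LL(1) if for each non-terminal N with multiple productions, the predict sets of those productions are pairwise disjoint, where PREDICT(N → α) = (FIRST(α) \ {ε}) ∪ (FOLLOW(N) if α ⇒* ε).

Relevant sets:
  FOLLOW(S') = { $, 'x' }

For S:
  PREDICT(S → y P a S S') = { 'y' }
  PREDICT(S → num) = { 'num' }
For S':
  PREDICT(S' → x S) = { 'x' }
  PREDICT(S' → ε) = { $, 'x' }
P has a single production, so nothing to check there.

Conflict found: Predict set conflict for S': { 'x' }
The grammar is NOT LL(1).

Answer: No. Predict set conflict for S': { 'x' }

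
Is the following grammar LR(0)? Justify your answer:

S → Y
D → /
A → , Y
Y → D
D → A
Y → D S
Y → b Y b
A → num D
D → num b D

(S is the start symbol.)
A grammar is LR(0) if no state in the canonical LR(0) collection has:
  - both a shift item (dot before a terminal) and a complete item (shift-reduce conflict), or
  - two or more complete items (reduce-reduce conflict; the accept item [S' → S .] counts as a complete item here).

Augment with S' → S and build the canonical LR(0) collection (I0 = CLOSURE({[S' → . S]}), then GOTO on every symbol after a dot until no new states appear). It has 16 states:
  I0: { [A → . , Y], [A → . num D], [D → . /], [D → . A], [D → . num b D], [S → . Y], [S' → . S], [Y → . D S], [Y → . D], [Y → . b Y b] }  — shift
  I1: { [A → , . Y], [A → . , Y], [A → . num D], [D → . /], [D → . A], [D → . num b D], [Y → . D S], [Y → . D], [Y → . b Y b] }  — shift
  I2: { [D → / .] }  — reduce
  I3: { [D → A .] }  — reduce
  I4: { [A → . , Y], [A → . num D], [D → . /], [D → . A], [D → . num b D], [S → . Y], [Y → . D S], [Y → . D], [Y → . b Y b], [Y → D . S], [Y → D .] }  — shift, reduce
  I5: { [S' → S .] }  — accept
  I6: { [S → Y .] }  — reduce
  I7: { [A → . , Y], [A → . num D], [D → . /], [D → . A], [D → . num b D], [Y → . D S], [Y → . D], [Y → . b Y b], [Y → b . Y b] }  — shift
  I8: { [A → . , Y], [A → . num D], [A → num . D], [D → . /], [D → . A], [D → . num b D], [D → num . b D] }  — shift
  I9: { [A → num D .] }  — reduce
  I10: { [A → . , Y], [A → . num D], [D → . /], [D → . A], [D → . num b D], [D → num b . D] }  — shift
  I11: { [D → num b D .] }  — reduce
  I12: { [Y → b Y . b] }  — shift
  I13: { [Y → b Y b .] }  — reduce
  I14: { [Y → D S .] }  — reduce
  I15: { [A → , Y .] }  — reduce

Conflict in state I4:
  Shift-reduce conflict between [Y → D .] and [A → . , Y]
So the grammar is NOT LR(0).

Answer: No. Shift-reduce conflict between [Y → D .] and [A → . , Y]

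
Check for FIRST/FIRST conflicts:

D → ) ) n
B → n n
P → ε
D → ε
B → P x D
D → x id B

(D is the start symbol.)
No FIRST/FIRST conflicts.

FIRST sets of the non-terminals at (or reachable through a nullable prefix from) the front of some alternative:
  FIRST(P) = { ε }

Productions for D:
  D → ) ) n: FIRST = { ')' }
  D → ε: FIRST = { ε }
  D → x id B: FIRST = { 'x' }
Productions for B:
  B → n n: FIRST = { 'n' }
  B → P x D: FIRST = { 'x' }
P has only one production, so no FIRST/FIRST conflict is possible there.

All alternatives of each non-terminal have pairwise disjoint FIRST sets.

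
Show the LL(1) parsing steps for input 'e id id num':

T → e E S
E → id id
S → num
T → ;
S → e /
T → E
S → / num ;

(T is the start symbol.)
LL(1) parsing maintains a stack (initially the start symbol over $) and the input. At each step: if the stack top is a terminal, match it against the current input token; if it is a non-terminal N, replace it with the RHS of M[N, lookahead] (the unique production whose predict set contains the lookahead).

Stack is shown with the top on the left.

Stack      Input          Action
--------------------------------
T $        e id id num $  output T → e E S
e E S $    e id id num $  match 'e'
E S $      id id num $    output E → id id
id id S $  id id num $    match 'id'
id S $     id num $       match 'id'
S $        num $          output S → num
num $      num $          match 'num'
$          $              accept

The string is accepted.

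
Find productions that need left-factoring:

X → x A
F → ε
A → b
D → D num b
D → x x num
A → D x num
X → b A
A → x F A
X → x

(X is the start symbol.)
Yes, X has productions with common prefix 'x'

Left-factoring is needed when two productions for the same non-terminal
share a common prefix on the right-hand side.

Productions for X:
  X → x A
  X → b A
  X → x
Productions for A:
  A → b
  A → D x num
  A → x F A
Productions for D:
  D → D num b
  D → x x num

Found common prefix 'x' in productions for X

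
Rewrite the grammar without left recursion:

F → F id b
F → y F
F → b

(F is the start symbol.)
F → y F F'
F → b F'
F' → id b F'
F' → ε

F is directly left-recursive. The standard transformation for
  A → A α₁ | ... | A α_m | β₁ | ... | β_n
is
  A  → β₁ A' | ... | β_n A'
  A' → α₁ A' | ... | α_m A' | ε

F → y F becomes F → y F F'
F → b becomes F → b F'
F → F id b becomes F' → id b F'
Add F' → ε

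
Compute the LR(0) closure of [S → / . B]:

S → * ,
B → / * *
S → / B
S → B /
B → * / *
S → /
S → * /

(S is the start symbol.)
To compute CLOSURE, for each item [A → α.Bβ] where B is a non-terminal, add [B → .γ] for all productions B → γ; repeat for the newly added items until nothing changes.

Start with: [S → / . B]
  [S → / . B] has the dot before B: add [B → . / * *], [B → . * / *]
No further items can be added.

CLOSURE = { [B → . * / *], [B → . / * *], [S → / . B] }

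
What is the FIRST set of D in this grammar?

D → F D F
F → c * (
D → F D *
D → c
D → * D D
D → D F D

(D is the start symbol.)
FIRST sets of the other non-terminals involved (by the same procedure, iterated to a fixed point):
  FIRST(F) = { 'c' }

From D → F D F:
  - F is a non-terminal: add FIRST(F) \ {ε} = { 'c' }
    F is not nullable, so stop
From D → F D *:
  - F is a non-terminal: add FIRST(F) \ {ε} = { 'c' }
    F is not nullable, so stop
From D → c:
  - c is a terminal: add 'c' and stop
From D → * D D:
  - '*' is a terminal: add '*' and stop
From D → D F D:
  - D is the symbol being defined: contributes nothing new
    D is not nullable, so stop

Collecting: FIRST(D) = { '*', 'c' }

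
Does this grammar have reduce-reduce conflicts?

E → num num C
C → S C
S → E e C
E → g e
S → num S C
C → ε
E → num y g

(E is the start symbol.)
Yes — I14: [C → S C .] vs [S → num S C .]

A reduce-reduce conflict occurs when an LR(0) state has two complete items [A → α .] and [B → β .] — both call for a reduction, and with no lookahead the parser cannot choose between them.

Augment with E' → E and build the canonical LR(0) collection (I0 = CLOSURE({[E' → . E]}), then GOTO on every symbol after a dot until no new states appear). It has 20 states:
  I0: { [E → . g e], [E → . num num C], [E → . num y g], [E' → . E] }  — shift
  I1: { [E' → E .] }  — accept
  I2: { [E → g . e] }  — shift
  I3: { [E → num . num C], [E → num . y g] }  — shift
  I4: { [C → . S C], [C → .], [E → . g e], [E → . num num C], [E → . num y g], [E → num num . C], [S → . E e C], [S → . num S C] }  — shift, reduce
  I5: { [E → num y . g] }  — shift
  I6: { [E → num y g .] }  — reduce
  I7: { [E → num num C .] }  — reduce
  I8: { [S → E . e C] }  — shift
  I9: { [C → . S C], [C → .], [C → S . C], [E → . g e], [E → . num num C], [E → . num y g], [S → . E e C], [S → . num S C] }  — shift, reduce
  I10: { [E → . g e], [E → . num num C], [E → . num y g], [E → num . num C], [E → num . y g], [S → . E e C], [S → . num S C], [S → num . S C] }  — shift
  I11: { [C → . S C], [C → .], [E → . g e], [E → . num num C], [E → . num y g], [S → . E e C], [S → . num S C], [S → num S . C] }  — shift, reduce
  I12: { [C → . S C], [C → .], [E → . g e], [E → . num num C], [E → . num y g], [E → num . num C], [E → num . y g], [E → num num . C], [S → . E e C], [S → . num S C], [S → num . S C] }  — shift, reduce
  I13: { [C → . S C], [C → .], [C → S . C], [E → . g e], [E → . num num C], [E → . num y g], [S → . E e C], [S → . num S C], [S → num S . C] }  — shift, reduce
  I14: { [C → S C .], [S → num S C .] }  — 2 reduces
  I15: { [S → num S C .] }  — reduce
  I16: { [C → S C .] }  — reduce
  I17: { [C → . S C], [C → .], [E → . g e], [E → . num num C], [E → . num y g], [S → . E e C], [S → . num S C], [S → E e . C] }  — shift, reduce
  I18: { [S → E e C .] }  — reduce
  I19: { [E → g e .] }  — reduce

I14 contains complete items [C → S C .], [S → num S C .] — reduce-reduce conflict.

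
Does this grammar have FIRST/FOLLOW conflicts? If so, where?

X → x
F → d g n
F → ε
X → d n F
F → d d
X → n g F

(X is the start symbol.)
Nullable non-terminals: F.

F: nullable alternative(s) F → ε; FOLLOW(F) = { $ }
  F → d g n: FIRST \ {ε} = { 'd' } — disjoint from FOLLOW(F)
  F → ε: FIRST \ {ε} = { } — this is the only nullable alternative, skip
  F → d d: FIRST \ {ε} = { 'd' } — disjoint from FOLLOW(F)

X has no nullable alternative, so no FIRST/FOLLOW check is needed there.

No FIRST/FOLLOW conflicts found.

Answer: No FIRST/FOLLOW conflicts.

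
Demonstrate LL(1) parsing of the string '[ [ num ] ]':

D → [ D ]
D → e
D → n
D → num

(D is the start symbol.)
LL(1) parsing maintains a stack (initially the start symbol over $) and the input. At each step: if the stack top is a terminal, match it against the current input token; if it is a non-terminal N, replace it with the RHS of M[N, lookahead] (the unique production whose predict set contains the lookahead).

Stack is shown with the top on the left.

Stack      Input          Action
--------------------------------
D $        [ [ num ] ] $  output D → [ D ]
[ D ] $    [ [ num ] ] $  match '['
D ] $      [ num ] ] $    output D → [ D ]
[ D ] ] $  [ num ] ] $    match '['
D ] ] $    num ] ] $      output D → num
num ] ] $  num ] ] $      match 'num'
] ] $      ] ] $          match ']'
] $        ] $            match ']'
$          $              accept

The string is accepted.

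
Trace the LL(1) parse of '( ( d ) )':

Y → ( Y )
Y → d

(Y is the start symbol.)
Stack is shown with the top on the left.

Stack      Input        Action
------------------------------
Y $        ( ( d ) ) $  output Y → ( Y )
( Y ) $    ( ( d ) ) $  match '('
Y ) $      ( d ) ) $    output Y → ( Y )
( Y ) ) $  ( d ) ) $    match '('
Y ) ) $    d ) ) $      output Y → d
d ) ) $    d ) ) $      match 'd'
) ) $      ) ) $        match ')'
) $        ) $          match ')'
$          $            accept

The string is accepted.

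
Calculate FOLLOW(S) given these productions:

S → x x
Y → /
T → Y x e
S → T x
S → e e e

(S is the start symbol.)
{ $ }

To compute FOLLOW(S), find every occurrence of S on a right-hand side N → α S β: add FIRST(β) \ {ε}, and if β is empty or nullable also add FOLLOW(N). Iterate to a fixed point.

S is the start symbol, so $ ∈ FOLLOW(S).
S does not occur on any right-hand side.

Taking the union: FOLLOW(S) = { $ }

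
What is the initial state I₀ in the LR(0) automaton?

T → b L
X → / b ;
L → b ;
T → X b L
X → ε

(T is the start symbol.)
{ [T → . X b L], [T → . b L], [T' → . T], [X → . / b ;], [X → .] }

First, augment the grammar with T' → T
I₀ = CLOSURE({ [T' → . T] }):
  [T' → . T] has the dot before T: add [T → . b L], [T → . X b L]
  [T → . X b L] has the dot before X: add [X → . / b ;], [X → .]
No further items can be added.

I₀ = { [T → . X b L], [T → . b L], [T' → . T], [X → . / b ;], [X → .] }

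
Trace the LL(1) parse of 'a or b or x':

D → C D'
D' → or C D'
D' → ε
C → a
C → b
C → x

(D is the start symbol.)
LL(1) parsing maintains a stack (initially the start symbol over $) and the input. At each step: if the stack top is a terminal, match it against the current input token; if it is a non-terminal N, replace it with the RHS of M[N, lookahead] (the unique production whose predict set contains the lookahead).

Stack is shown with the top on the left.

Stack      Input          Action
--------------------------------
D $        a or b or x $  output D → C D'
C D' $     a or b or x $  output C → a
a D' $     a or b or x $  match 'a'
D' $       or b or x $    output D' → or C D'
or C D' $  or b or x $    match 'or'
C D' $     b or x $       output C → b
b D' $     b or x $       match 'b'
D' $       or x $         output D' → or C D'
or C D' $  or x $         match 'or'
C D' $     x $            output C → x
x D' $     x $            match 'x'
D' $       $              output D' → ε
$          $              accept

The string is accepted.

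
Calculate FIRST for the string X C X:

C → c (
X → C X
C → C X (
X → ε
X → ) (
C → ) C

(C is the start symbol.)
{ ')', 'c' }

FIRST sets of the non-terminals involved (from the grammar, by fixed-point iteration):
  FIRST(X) = { ')', 'c', ε }
  FIRST(C) = { ')', 'c' }

To compute FIRST(X C X), process the symbols left to right:
Symbol X is a non-terminal. Add FIRST(X) \ {ε} = { ')', 'c' }
X is nullable (ε ∈ FIRST(X)), continue to the next symbol.
Symbol C is a non-terminal. Add FIRST(C) \ {ε} = { ')', 'c' }
C is not nullable (ε ∉ FIRST(C)), so stop here.
FIRST(X C X) = { ')', 'c' }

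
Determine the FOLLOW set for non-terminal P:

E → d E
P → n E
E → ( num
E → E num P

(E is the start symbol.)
{ $, 'num' }

To compute FOLLOW(P), find every occurrence of P on a right-hand side N → α P β: add FIRST(β) \ {ε}, and if β is empty or nullable also add FOLLOW(N). Iterate to a fixed point.

In E → E num P: P is at the end, add FOLLOW(E)

The FOLLOW sets referred to above (computed the same way, to a fixed point):
  FOLLOW(E) = { $, 'num' }

Taking the union: FOLLOW(P) = { $, 'num' }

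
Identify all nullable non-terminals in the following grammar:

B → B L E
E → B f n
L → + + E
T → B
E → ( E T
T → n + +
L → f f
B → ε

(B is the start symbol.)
A non-terminal is nullable if it can derive ε (the empty string): either it has an ε-production, or it has a production whose right-hand side consists entirely of nullable non-terminals.

ε-productions: B → ε
So B is immediately nullable.
T → B: every symbol on the right is nullable, so T is nullable too.
No further non-terminal can be added: every production for the remaining non-terminals contains a terminal or a non-nullable non-terminal.
Nullable = { 'B', 'T' }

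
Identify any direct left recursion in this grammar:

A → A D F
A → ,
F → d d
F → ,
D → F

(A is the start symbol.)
Direct left recursion occurs when N → N α for some non-terminal N (the right-hand side begins with the left-hand side itself).

A → A D F: LEFT RECURSIVE (starts with A)
A → ,: starts with ','
F → d d: starts with d
F → ,: starts with ','
D → F: starts with F

The grammar has direct left recursion on: A.

Answer: Yes, A is left-recursive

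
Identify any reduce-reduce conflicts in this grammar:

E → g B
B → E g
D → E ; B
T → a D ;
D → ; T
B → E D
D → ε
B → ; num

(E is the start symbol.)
No reduce-reduce conflicts

Augment with E' → E and build the canonical LR(0) collection (I0 = CLOSURE({[E' → . E]}), then GOTO on every symbol after a dot until no new states appear). It has 17 states:
  I0: { [E → . g B], [E' → . E] }  — shift
  I1: { [E' → E .] }  — accept
  I2: { [B → . ; num], [B → . E D], [B → . E g], [E → . g B], [E → g . B] }  — shift
  I3: { [B → ; . num] }  — shift
  I4: { [E → g B .] }  — reduce
  I5: { [B → E . D], [B → E . g], [D → . ; T], [D → . E ; B], [D → .], [E → . g B] }  — shift, reduce
  I6: { [D → ; . T], [T → . a D ;] }  — shift
  I7: { [B → E D .] }  — reduce
  I8: { [D → E . ; B] }  — shift
  I9: { [B → . ; num], [B → . E D], [B → . E g], [B → E g .], [E → . g B], [E → g . B] }  — shift, reduce
  I10: { [B → . ; num], [B → . E D], [B → . E g], [D → E ; . B], [E → . g B] }  — shift
  I11: { [D → E ; B .] }  — reduce
  I12: { [D → ; T .] }  — reduce
  I13: { [D → . ; T], [D → . E ; B], [D → .], [E → . g B], [T → a . D ;] }  — shift, reduce
  I14: { [T → a D . ;] }  — shift
  I15: { [T → a D ; .] }  — reduce
  I16: { [B → ; num .] }  — reduce

No state contains more than one complete item.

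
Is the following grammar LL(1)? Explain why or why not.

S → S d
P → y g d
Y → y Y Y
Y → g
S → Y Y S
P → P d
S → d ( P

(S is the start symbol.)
Relevant sets:
  FIRST(S) = { 'd', 'g', 'y' }
  FIRST(Y) = { 'g', 'y' }
  FIRST(P) = { 'y' }

For S:
  PREDICT(S → S d) = { 'd', 'g', 'y' }
  PREDICT(S → Y Y S) = { 'g', 'y' }
  PREDICT(S → d '(' P) = { 'd' }
For P:
  PREDICT(P → y g d) = { 'y' }
  PREDICT(P → P d) = { 'y' }
For Y:
  PREDICT(Y → y Y Y) = { 'y' }
  PREDICT(Y → g) = { 'g' }

Conflict found: Predict set conflict for S: { 'g', 'y' }
The grammar is NOT LL(1).

Answer: No. Predict set conflict for S: { 'g', 'y' }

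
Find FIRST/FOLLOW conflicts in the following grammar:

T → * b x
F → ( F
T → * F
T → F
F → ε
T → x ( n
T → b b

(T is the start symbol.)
Nullable non-terminals: F, T.
FIRST sets used below: FIRST(F) = { '(', ε }

F: nullable alternative(s) F → ε; FOLLOW(F) = { $ }
  F → ( F: FIRST \ {ε} = { '(' } — disjoint from FOLLOW(F)
  F → ε: FIRST \ {ε} = { } — this is the only nullable alternative, skip

T: nullable alternative(s) T → F; FOLLOW(T) = { $ }
  T → * b x: FIRST \ {ε} = { '*' } — disjoint from FOLLOW(T)
  T → * F: FIRST \ {ε} = { '*' } — disjoint from FOLLOW(T)
  T → F: FIRST \ {ε} = { '(' } — this is the only nullable alternative, skip
  T → x ( n: FIRST \ {ε} = { 'x' } — disjoint from FOLLOW(T)
  T → b b: FIRST \ {ε} = { 'b' } — disjoint from FOLLOW(T)

No FIRST/FOLLOW conflicts found.

Answer: No FIRST/FOLLOW conflicts.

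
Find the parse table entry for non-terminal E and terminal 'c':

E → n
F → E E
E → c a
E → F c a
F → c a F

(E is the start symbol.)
To find M[E, 'c'], we find productions for E where 'c' is in the predict set (PREDICT(N → α) = (FIRST(α) \ {ε}) ∪ (FOLLOW(N) if α ⇒* ε)).

Relevant sets:
  FIRST(F) = { 'c', 'n' }

E → n: PREDICT = { 'n' }
E → c a: PREDICT = { 'c' }
  'c' is in predict set, so this production goes in M[E, 'c']
E → F c a: PREDICT = { 'c', 'n' }
  'c' is in predict set, so this production goes in M[E, 'c']

M[E, 'c'] = E → c a, E → F c a  (a multiply-defined cell — the grammar is not LL(1))

Answer: E → c a, E → F c a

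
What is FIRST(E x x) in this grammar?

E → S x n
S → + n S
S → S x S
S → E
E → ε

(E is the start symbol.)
{ '+', 'x' }

FIRST sets of the non-terminals involved (from the grammar, by fixed-point iteration):
  FIRST(E) = { '+', 'x', ε }

To compute FIRST(E x x), process the symbols left to right:
Symbol E is a non-terminal. Add FIRST(E) \ {ε} = { '+', 'x' }
E is nullable (ε ∈ FIRST(E)), continue to the next symbol.
Symbol x is a terminal. Add 'x' and stop.
FIRST(E x x) = { '+', 'x' }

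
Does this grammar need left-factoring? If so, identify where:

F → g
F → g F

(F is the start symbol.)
Left-factoring is needed when two productions for the same non-terminal
share a common prefix on the right-hand side.

Productions for F:
  F → g
  F → g F

Found common prefix 'g' in productions for F

Answer: Yes, F has productions with common prefix 'g'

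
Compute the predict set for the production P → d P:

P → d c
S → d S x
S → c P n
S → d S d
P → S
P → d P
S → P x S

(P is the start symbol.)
{ 'd' }

PREDICT(P → d P) = (FIRST(RHS) \ {ε}) ∪ (FOLLOW(P) if ε ∈ FIRST(RHS), i.e. RHS ⇒* ε)
FIRST(d P) = { 'd' }
ε ∉ FIRST(d P), so FOLLOW(P) is not added.
PREDICT(P → d P) = { 'd' }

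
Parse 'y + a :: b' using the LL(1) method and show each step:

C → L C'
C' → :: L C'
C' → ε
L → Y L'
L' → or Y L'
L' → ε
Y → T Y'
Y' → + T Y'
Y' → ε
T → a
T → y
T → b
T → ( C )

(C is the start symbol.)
LL(1) parsing maintains a stack (initially the start symbol over $) and the input. At each step: if the stack top is a terminal, match it against the current input token; if it is a non-terminal N, replace it with the RHS of M[N, lookahead] (the unique production whose predict set contains the lookahead).

Stack is shown with the top on the left.

Stack           Input         Action
------------------------------------
C $             y + a :: b $  output C → L C'
L C' $          y + a :: b $  output L → Y L'
Y L' C' $       y + a :: b $  output Y → T Y'
T Y' L' C' $    y + a :: b $  output T → y
y Y' L' C' $    y + a :: b $  match 'y'
Y' L' C' $      + a :: b $    output Y' → + T Y'
+ T Y' L' C' $  + a :: b $    match '+'
T Y' L' C' $    a :: b $      output T → a
a Y' L' C' $    a :: b $      match 'a'
Y' L' C' $      :: b $        output Y' → ε
L' C' $         :: b $        output L' → ε
C' $            :: b $        output C' → :: L C'
:: L C' $       :: b $        match '::'
L C' $          b $           output L → Y L'
Y L' C' $       b $           output Y → T Y'
T Y' L' C' $    b $           output T → b
b Y' L' C' $    b $           match 'b'
Y' L' C' $      $             output Y' → ε
L' C' $         $             output L' → ε
C' $            $             output C' → ε
$               $             accept

The string is accepted.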